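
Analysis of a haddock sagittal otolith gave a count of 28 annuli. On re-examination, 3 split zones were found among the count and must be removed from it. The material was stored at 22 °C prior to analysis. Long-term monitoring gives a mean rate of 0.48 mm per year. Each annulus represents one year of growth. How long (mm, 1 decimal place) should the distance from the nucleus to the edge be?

Correcting the raw count gives 28 − 3 = 25 true annuli.
25 years at 0.48 mm/year gives 0.48 × 25 = 12.0 mm.

12.0 mm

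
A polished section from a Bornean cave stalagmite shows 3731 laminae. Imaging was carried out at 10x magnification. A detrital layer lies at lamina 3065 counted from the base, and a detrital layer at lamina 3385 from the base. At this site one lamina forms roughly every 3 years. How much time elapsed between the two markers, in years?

The two markers are separated by 3385 − 3065 = 320 laminae.
Multiplying by 3 years per lamina: 320 × 3 = 960 years.

960 years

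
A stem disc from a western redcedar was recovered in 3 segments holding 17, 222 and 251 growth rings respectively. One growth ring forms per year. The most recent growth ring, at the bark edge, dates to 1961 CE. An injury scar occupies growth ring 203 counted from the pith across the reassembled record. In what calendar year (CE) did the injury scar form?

1674 CE

Total growth rings = 17 + 222 + 251 = 490.
The injury scar sits at growth ring 203 from the pith, so 490 − 203 = 287 growth rings formed after it.
The growth ring at the bark edge is 1961 CE, so the injury scar dates to 1961 − 287 = 1674 CE.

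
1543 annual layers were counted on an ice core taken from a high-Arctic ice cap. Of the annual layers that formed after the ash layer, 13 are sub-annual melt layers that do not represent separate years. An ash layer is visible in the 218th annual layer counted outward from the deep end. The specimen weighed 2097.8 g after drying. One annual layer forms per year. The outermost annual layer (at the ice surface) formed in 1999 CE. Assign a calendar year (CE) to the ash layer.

Between annual layer 218 and the ice surface there are 1543 − 218 = 1325 annual layers.
Excluding 13 false annual layers: 1325 − 13 = 1312.
The annual layer at the ice surface is 1999 CE, so the ash layer dates to 1999 − 1312 = 687 CE.

687 CE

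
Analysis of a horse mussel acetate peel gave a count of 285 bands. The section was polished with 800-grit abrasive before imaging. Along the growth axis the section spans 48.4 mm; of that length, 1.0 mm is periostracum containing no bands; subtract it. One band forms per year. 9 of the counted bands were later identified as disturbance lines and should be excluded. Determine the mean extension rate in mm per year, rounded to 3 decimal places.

0.172 mm per year

After corrections the count is 285 − 9 = 276 bands.
Removing the 1.0 mm offcut leaves 48.4 − 1.0 = 47.4 mm.
Extension rate ≈ 47.4 / 276 = 0.172 mm per year.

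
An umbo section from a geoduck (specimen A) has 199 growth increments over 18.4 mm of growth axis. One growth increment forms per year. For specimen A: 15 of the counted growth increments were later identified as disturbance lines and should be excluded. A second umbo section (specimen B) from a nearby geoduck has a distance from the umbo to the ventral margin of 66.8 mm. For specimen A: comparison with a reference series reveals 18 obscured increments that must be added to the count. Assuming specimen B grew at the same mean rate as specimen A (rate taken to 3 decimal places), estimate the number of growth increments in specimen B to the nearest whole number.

734 growth increments

Specimen A: correcting the raw count gives 199 − 15 + 18 = 202 true growth increments.
A: Extension rate ≈ 18.4 / 202 = 0.091 mm per year.
For B, 66.8 / 0.091 = 734.07 years ≈ 734 growth increments.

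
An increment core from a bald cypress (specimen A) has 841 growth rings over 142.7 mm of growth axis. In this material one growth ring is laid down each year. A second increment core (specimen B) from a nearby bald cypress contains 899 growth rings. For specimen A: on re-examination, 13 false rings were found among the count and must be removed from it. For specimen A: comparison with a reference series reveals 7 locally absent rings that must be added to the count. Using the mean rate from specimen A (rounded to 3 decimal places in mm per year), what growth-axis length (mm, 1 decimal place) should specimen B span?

153.7 mm

Specimen A: correcting the raw count gives 841 − 13 + 7 = 835 true growth rings.
A: 142.7 mm over 835 years gives 142.7 / 835 ≈ 0.171 mm/year.
For B, 0.171 mm/year × 899 years = 153.7 mm.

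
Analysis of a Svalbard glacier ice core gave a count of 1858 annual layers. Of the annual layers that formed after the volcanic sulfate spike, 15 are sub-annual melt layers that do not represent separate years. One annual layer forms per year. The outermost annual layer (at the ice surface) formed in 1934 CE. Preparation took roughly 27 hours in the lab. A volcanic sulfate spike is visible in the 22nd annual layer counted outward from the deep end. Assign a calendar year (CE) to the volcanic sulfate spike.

1858 − 22 = 1836 annual layers lie beyond the volcanic sulfate spike toward the ice surface.
1836 − 15 false = 1821 true annual layers after the volcanic sulfate spike.
The annual layer at the ice surface is 1934 CE, so the volcanic sulfate spike dates to 1934 − 1821 = 113 CE.

113 CE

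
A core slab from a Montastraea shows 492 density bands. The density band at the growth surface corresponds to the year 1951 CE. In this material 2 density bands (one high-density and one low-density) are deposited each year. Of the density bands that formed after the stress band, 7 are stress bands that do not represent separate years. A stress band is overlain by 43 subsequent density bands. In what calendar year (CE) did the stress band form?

1933 CE

43 density bands formed after the stress band.
Excluding 7 false density bands: 43 − 7 = 36.
With 2 density bands per year, 36 / 2 = 18 years.
1951 − 18 = 1933 CE.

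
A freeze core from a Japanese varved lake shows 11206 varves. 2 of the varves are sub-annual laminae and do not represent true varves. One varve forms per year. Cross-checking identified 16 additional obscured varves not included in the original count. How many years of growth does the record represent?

Correcting the raw count gives 11206 − 2 + 16 = 11220 true varves.
One varve per year makes the duration 11220 years.

11220 years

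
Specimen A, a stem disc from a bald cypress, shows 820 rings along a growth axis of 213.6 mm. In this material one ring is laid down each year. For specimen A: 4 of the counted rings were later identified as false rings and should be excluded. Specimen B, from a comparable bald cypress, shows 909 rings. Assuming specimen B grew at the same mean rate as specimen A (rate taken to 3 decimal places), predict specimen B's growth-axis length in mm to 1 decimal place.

Specimen A: correcting the raw count gives 820 − 4 = 816 true rings.
A: Extension rate ≈ 213.6 / 816 = 0.262 mm/yr.
B's length ≈ 0.262 × 909 = 238.2 mm.

238.2 mm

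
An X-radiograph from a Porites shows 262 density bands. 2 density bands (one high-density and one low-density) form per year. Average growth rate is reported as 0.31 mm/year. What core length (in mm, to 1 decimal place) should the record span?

262 density bands at 2 per year is 262 / 2 = 131 years.
Predicted length = 0.31 mm/year × 131 years = 40.6 mm.

40.6 mm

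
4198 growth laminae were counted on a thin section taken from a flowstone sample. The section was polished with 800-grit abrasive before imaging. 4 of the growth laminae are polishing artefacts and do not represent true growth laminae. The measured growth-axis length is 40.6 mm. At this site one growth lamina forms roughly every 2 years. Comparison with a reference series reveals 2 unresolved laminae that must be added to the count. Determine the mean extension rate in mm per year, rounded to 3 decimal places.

Adjusted count: 4198 − 4 + 2 = 4196 growth laminae.
4196 growth laminae at 2 years each span 4196 × 2 = 8392 years.
Mean rate = 40.6 mm / 8392 years ≈ 0.005 mm per year.

0.005 mm per year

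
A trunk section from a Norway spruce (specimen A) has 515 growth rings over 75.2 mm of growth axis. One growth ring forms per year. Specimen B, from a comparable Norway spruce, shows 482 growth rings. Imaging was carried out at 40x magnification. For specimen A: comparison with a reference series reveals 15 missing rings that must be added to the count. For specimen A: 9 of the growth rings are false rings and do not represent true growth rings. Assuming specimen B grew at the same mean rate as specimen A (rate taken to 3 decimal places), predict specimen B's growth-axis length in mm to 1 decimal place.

Specimen A: correcting the raw count gives 515 − 9 + 15 = 521 true growth rings.
A: Extension rate ≈ 75.2 / 521 = 0.144 mm/year.
Length of B = 0.144 × 482 = 69.4 mm.

69.4 mm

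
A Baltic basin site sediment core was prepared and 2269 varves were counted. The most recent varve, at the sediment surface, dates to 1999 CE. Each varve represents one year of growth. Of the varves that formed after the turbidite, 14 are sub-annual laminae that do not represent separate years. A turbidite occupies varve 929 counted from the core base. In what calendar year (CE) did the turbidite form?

Between varve 929 and the sediment surface there are 2269 − 929 = 1340 varves.
Excluding 14 false varves: 1340 − 14 = 1326.
1999 − 1326 = 673 CE.

673 CE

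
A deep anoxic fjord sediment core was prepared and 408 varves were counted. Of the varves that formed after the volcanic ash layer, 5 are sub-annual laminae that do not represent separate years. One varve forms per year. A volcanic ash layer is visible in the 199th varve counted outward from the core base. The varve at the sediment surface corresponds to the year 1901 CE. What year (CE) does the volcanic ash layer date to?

Between varve 199 and the sediment surface there are 408 − 199 = 209 varves.
Excluding 5 false varves: 209 − 5 = 204.
1901 − 204 = 1697 CE.

1697 CE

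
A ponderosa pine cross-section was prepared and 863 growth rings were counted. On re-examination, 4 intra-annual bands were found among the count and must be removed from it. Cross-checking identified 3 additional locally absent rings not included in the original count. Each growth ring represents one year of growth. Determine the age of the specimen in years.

862 years

True growth ring count = 863 − 4 + 3 = 862.
With a one-to-one growth ring periodicity this is 862 years.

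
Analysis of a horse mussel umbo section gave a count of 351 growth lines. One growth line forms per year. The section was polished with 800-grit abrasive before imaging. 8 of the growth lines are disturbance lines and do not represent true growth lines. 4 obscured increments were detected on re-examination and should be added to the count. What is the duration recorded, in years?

After corrections the count is 351 − 8 + 4 = 347 growth lines.
One growth line per year makes the duration 347 years.

347 years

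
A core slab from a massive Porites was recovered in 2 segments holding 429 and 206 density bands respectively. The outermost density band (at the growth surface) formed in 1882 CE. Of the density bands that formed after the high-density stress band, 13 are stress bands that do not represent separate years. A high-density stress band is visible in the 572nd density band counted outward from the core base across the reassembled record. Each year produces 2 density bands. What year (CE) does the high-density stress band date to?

1857 CE

Total density bands = 429 + 206 = 635.
635 − 572 = 63 density bands lie beyond the high-density stress band toward the growth surface.
63 − 13 false = 50 true density bands after the high-density stress band.
With 2 density bands per year, 50 / 2 = 25 years.
The density band at the growth surface is 1882 CE, so the high-density stress band dates to 1882 − 25 = 1857 CE.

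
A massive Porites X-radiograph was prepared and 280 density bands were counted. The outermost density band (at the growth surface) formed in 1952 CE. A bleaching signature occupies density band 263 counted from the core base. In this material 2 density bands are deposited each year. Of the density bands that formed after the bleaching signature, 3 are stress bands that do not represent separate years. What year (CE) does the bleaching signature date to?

280 − 263 = 17 density bands lie beyond the bleaching signature toward the growth surface.
Removing the 3 false density bands leaves 17 − 3 = 14 true density bands beyond the bleaching signature.
Dividing by 2 density bands per year: 14 / 2 = 7 years.
Counting back 7 years from 1952 CE places the bleaching signature in 1952 − 7 = 1945 CE.

1945 CE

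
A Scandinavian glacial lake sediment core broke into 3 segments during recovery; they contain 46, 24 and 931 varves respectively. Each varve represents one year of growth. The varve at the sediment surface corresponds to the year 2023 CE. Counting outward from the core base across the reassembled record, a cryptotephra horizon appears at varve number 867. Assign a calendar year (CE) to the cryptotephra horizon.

Total varves = 46 + 24 + 931 = 1001.
Between varve 867 and the sediment surface there are 1001 − 867 = 134 varves.
The varve at the sediment surface is 2023 CE, so the cryptotephra horizon dates to 2023 − 134 = 1889 CE.

1889 CE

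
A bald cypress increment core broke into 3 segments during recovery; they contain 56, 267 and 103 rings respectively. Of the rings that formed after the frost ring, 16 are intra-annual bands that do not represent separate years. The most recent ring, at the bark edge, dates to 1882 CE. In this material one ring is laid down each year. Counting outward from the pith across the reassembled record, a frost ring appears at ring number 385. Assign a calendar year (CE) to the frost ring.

1857 CE

Total rings = 56 + 267 + 103 = 426.
Between ring 385 and the bark edge there are 426 − 385 = 41 rings.
Excluding 16 false rings: 41 − 16 = 25.
1882 − 25 = 1857 CE.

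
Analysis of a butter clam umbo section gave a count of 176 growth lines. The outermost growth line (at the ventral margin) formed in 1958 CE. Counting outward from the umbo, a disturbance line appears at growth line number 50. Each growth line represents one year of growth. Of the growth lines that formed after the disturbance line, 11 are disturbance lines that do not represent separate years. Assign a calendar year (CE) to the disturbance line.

1843 CE

Between growth line 50 and the ventral margin there are 176 − 50 = 126 growth lines.
Excluding 11 false growth lines: 126 − 11 = 115.
1958 − 115 = 1843 CE.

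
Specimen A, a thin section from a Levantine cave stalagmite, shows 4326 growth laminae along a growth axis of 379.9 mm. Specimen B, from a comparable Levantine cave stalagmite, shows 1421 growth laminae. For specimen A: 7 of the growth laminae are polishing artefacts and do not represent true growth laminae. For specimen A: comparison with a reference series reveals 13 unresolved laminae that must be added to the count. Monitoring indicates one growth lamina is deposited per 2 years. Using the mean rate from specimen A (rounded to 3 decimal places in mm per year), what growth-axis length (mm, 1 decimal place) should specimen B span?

Specimen A: true growth lamina count = 4326 − 7 + 13 = 4332.
Specimen A: 4332 growth laminae at 2 years each span 4332 × 2 = 8664 years.
A: Mean rate = 379.9 mm / 8664 years ≈ 0.044 mm per year.
Specimen B: 1421 growth laminae at 2 years each span 1421 × 2 = 2842 years. Length of B = 0.044 × 2842 = 125.0 mm.

125.0 mm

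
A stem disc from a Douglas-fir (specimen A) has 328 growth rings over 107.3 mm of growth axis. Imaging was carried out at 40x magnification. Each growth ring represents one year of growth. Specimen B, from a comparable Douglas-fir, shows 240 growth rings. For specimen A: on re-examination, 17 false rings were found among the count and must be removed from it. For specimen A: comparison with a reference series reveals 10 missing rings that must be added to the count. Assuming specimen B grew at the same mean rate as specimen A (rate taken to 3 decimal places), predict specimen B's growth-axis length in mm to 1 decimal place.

Specimen A: true growth ring count = 328 − 17 + 10 = 321.
A: Extension rate ≈ 107.3 / 321 = 0.334 mm/yr.
For B, 0.334 mm/year × 240 years = 80.2 mm.

80.2 mm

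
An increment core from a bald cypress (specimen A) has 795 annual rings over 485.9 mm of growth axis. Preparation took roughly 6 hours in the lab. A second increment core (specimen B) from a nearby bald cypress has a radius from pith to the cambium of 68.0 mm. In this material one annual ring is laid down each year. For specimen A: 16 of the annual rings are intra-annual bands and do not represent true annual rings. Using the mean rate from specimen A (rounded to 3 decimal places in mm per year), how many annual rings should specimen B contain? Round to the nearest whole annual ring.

109 annual rings

Specimen A: after corrections the count is 795 − 16 = 779 annual rings.
A: 485.9 mm over 779 years gives 485.9 / 779 ≈ 0.624 mm/year.
For B, 68.0 / 0.624 = 108.97 years ≈ 109 annual rings.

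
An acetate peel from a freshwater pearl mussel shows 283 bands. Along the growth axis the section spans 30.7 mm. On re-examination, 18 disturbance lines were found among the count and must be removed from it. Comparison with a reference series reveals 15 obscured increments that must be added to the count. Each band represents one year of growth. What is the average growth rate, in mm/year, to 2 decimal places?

True band count = 283 − 18 + 15 = 280.
Extension rate ≈ 30.7 / 280 = 0.11 mm/year.

0.11 mm/year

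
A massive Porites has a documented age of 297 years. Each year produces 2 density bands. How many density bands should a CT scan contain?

594 density bands

Expected density bands: 297 × 2 = 594.
So 594 density bands should be present.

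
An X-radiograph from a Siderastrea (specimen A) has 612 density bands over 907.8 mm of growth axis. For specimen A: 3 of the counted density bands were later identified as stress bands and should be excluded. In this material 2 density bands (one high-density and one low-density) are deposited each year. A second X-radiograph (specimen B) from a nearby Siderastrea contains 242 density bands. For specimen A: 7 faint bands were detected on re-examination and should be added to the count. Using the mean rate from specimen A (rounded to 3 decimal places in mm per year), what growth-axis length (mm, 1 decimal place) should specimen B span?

356.6 mm

Specimen A: true density band count = 612 − 3 + 7 = 616.
Specimen A: with 2 density bands per year, 616 / 2 = 308 years.
A: Mean rate = 907.8 mm / 308 years ≈ 2.947 mm per year.
Specimen B: 242 density bands at 2 per year is 242 / 2 = 121 years. For B, 2.947 mm/year × 121 years = 356.6 mm.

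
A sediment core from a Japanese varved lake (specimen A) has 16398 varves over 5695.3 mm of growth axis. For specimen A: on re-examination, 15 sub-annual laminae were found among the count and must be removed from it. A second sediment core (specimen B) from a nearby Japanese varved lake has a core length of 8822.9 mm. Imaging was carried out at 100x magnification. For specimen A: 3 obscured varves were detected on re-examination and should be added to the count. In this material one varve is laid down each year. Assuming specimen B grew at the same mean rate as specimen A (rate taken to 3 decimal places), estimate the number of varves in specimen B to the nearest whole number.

Specimen A: true varve count = 16398 − 15 + 3 = 16386.
A: Mean rate = 5695.3 mm / 16386 years ≈ 0.348 mm/yr.
For B, 8822.9 / 0.348 = 25353.16 years ≈ 25353 varves.

25353 varves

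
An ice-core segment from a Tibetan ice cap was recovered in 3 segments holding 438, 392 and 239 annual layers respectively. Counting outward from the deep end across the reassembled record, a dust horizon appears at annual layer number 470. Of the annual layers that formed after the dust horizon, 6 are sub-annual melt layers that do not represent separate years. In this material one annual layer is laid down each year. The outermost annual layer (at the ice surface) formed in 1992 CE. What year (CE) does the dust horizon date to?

Total annual layers = 438 + 392 + 239 = 1069.
1069 − 470 = 599 annual layers lie beyond the dust horizon toward the ice surface.
599 − 6 false = 593 true annual layers after the dust horizon.
The annual layer at the ice surface is 1992 CE, so the dust horizon dates to 1992 − 593 = 1399 CE.

1399 CE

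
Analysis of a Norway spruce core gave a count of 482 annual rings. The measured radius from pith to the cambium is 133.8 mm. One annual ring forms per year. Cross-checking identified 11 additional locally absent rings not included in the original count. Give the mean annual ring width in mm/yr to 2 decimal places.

Correcting the raw count gives 482 + 11 = 493 true annual rings.
Mean rate = 133.8 mm / 493 years ≈ 0.27 mm/yr.

0.27 mm/yr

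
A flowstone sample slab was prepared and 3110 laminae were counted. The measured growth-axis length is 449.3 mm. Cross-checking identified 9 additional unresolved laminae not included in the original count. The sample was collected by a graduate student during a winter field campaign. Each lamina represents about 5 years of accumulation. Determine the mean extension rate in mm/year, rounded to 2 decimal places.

Correcting the raw count gives 3110 + 9 = 3119 true laminae.
At 5 years per lamina, 3119 × 5 = 15595 years.
Extension rate ≈ 449.3 / 15595 = 0.03 mm/year.

0.03 mm/year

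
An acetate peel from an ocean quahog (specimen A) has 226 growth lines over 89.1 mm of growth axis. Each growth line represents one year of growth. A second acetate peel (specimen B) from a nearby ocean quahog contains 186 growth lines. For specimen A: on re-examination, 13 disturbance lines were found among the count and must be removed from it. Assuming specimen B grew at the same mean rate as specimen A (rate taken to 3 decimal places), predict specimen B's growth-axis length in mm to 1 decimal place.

Specimen A: adjusted count: 226 − 13 = 213 growth lines.
A: Extension rate ≈ 89.1 / 213 = 0.418 mm per year.
For B, 0.418 mm/year × 186 years = 77.7 mm.

77.7 mm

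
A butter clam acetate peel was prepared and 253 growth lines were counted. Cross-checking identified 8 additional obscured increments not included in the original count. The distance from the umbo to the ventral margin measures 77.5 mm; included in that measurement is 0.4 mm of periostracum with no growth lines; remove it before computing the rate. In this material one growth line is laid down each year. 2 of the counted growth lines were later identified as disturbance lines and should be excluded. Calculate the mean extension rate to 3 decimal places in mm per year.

True growth line count = 253 − 2 + 8 = 259.
Net length = 77.5 − 0.4 = 77.1 mm.
77.1 mm over 259 years gives 77.1 / 259 ≈ 0.298 mm per year.

0.298 mm per year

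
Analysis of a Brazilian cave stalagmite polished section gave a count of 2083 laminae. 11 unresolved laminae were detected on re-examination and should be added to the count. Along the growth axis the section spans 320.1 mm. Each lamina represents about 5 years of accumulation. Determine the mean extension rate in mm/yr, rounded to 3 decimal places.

0.031 mm/yr

True lamina count = 2083 + 11 = 2094.
At 5 years per lamina, 2094 × 5 = 10470 years.
Mean rate = 320.1 mm / 10470 years ≈ 0.031 mm/yr.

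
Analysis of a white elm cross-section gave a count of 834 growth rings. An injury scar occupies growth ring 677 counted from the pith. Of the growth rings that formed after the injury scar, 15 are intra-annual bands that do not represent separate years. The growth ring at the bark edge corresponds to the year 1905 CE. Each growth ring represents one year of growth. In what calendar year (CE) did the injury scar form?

1763 CE

The injury scar sits at growth ring 677 from the pith, so 834 − 677 = 157 growth rings formed after it.
157 − 15 false = 142 true growth rings after the injury scar.
1905 − 142 = 1763 CE.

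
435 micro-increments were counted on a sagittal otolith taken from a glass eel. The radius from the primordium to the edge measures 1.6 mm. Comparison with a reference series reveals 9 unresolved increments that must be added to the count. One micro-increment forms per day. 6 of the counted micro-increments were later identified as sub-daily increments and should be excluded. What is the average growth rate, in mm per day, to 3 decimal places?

0.004 mm per day

True micro-increment count = 435 − 6 + 9 = 438.
Extension rate ≈ 1.6 / 438 = 0.004 mm per day.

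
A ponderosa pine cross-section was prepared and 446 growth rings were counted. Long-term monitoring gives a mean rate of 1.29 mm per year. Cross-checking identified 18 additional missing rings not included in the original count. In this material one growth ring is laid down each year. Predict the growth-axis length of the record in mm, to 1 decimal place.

Correcting the raw count gives 446 + 18 = 464 true growth rings.
Length ≈ 1.29 × 464 = 598.6 mm.

598.6 mm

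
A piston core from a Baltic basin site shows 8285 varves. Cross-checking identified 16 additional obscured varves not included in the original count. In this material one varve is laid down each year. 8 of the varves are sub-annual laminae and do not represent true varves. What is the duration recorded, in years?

8293 years

Correcting the raw count gives 8285 − 8 + 16 = 8293 true varves.
With a one-to-one varve periodicity this is 8293 years.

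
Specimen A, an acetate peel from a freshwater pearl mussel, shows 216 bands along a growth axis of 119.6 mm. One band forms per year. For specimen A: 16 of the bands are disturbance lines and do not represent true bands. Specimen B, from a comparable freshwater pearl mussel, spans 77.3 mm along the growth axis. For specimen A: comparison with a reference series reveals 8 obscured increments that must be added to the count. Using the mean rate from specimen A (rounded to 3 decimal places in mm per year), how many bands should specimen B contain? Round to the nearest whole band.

134 bands

Specimen A: adjusted count: 216 − 16 + 8 = 208 bands.
A: Extension rate ≈ 119.6 / 208 = 0.575 mm/year.
For B, 77.3 / 0.575 = 134.43 years ≈ 134 bands.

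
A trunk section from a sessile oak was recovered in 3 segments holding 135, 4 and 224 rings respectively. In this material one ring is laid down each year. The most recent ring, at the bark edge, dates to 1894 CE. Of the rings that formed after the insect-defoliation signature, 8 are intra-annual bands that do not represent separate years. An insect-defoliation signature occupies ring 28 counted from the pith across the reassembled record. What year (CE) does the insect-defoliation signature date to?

Total rings = 135 + 4 + 224 = 363.
The insect-defoliation signature sits at ring 28 from the pith, so 363 − 28 = 335 rings formed after it.
Removing the 8 false rings leaves 335 − 8 = 327 true rings beyond the insect-defoliation signature.
Counting back 327 years from 1894 CE places the insect-defoliation signature in 1894 − 327 = 1567 CE.

1567 CE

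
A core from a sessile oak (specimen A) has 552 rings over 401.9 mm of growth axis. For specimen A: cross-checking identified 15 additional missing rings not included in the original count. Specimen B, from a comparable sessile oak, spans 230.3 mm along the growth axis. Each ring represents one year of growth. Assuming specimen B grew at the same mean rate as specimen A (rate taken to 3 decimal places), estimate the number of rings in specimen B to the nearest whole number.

325 rings

Specimen A: adjusted count: 552 + 15 = 567 rings.
A: Extension rate ≈ 401.9 / 567 = 0.709 mm per year.
For B, 230.3 / 0.709 = 324.82 years ≈ 325 rings.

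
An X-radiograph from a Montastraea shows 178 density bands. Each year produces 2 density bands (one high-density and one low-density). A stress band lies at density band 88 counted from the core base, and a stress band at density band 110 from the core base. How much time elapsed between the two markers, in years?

11 yr

The two markers are separated by 110 − 88 = 22 density bands.
Dividing by 2 density bands per year: 22 / 2 = 11 years.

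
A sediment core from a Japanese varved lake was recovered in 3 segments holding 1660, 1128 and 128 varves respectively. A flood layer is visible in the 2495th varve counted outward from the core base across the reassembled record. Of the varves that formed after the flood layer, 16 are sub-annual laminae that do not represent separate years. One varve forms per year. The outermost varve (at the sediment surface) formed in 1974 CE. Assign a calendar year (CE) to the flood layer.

Total varves = 1660 + 1128 + 128 = 2916.
Between varve 2495 and the sediment surface there are 2916 − 2495 = 421 varves.
421 − 16 false = 405 true varves after the flood layer.
Counting back 405 years from 1974 CE places the flood layer in 1974 − 405 = 1569 CE.

1569 CE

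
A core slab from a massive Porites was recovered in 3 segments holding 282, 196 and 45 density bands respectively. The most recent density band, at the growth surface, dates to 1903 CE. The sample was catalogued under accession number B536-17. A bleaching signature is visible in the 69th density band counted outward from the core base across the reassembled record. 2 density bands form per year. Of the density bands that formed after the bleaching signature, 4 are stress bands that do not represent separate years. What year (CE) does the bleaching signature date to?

1678 CE

Total density bands = 282 + 196 + 45 = 523.
Between density band 69 and the growth surface there are 523 − 69 = 454 density bands.
Excluding 4 false density bands: 454 − 4 = 450.
450 density bands at 2 per year is 450 / 2 = 225 years.
1903 − 225 = 1678 CE.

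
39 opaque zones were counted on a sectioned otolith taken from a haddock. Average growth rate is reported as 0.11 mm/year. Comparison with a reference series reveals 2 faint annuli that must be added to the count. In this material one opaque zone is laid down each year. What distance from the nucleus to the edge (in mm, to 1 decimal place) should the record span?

Correcting the raw count gives 39 + 2 = 41 true opaque zones.
41 years at 0.11 mm/year gives 0.11 × 41 = 4.5 mm.

4.5 mm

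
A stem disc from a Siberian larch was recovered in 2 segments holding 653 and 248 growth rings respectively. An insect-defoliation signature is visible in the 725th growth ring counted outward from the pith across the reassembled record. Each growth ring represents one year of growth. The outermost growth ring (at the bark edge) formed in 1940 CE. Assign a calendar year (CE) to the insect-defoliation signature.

Total growth rings = 653 + 248 = 901.
Between growth ring 725 and the bark edge there are 901 − 725 = 176 growth rings.
The growth ring at the bark edge is 1940 CE, so the insect-defoliation signature dates to 1940 − 176 = 1764 CE.

1764 CE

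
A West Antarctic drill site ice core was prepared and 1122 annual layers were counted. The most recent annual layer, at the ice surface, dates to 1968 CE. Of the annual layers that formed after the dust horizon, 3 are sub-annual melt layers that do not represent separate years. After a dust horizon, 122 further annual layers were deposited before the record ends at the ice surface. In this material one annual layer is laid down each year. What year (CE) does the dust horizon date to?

122 annual layers post-date the dust horizon.
122 − 3 false = 119 true annual layers after the dust horizon.
1968 − 119 = 1849 CE.

1849 CE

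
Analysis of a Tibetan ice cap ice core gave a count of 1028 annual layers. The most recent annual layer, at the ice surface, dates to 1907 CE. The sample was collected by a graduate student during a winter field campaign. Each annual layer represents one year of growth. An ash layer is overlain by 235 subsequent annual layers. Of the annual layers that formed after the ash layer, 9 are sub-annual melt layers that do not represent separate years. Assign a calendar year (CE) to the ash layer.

There are 235 annual layers younger than the ash layer.
Removing the 9 false annual layers leaves 235 − 9 = 226 true annual layers beyond the ash layer.
1907 − 226 = 1681 CE.

1681 CE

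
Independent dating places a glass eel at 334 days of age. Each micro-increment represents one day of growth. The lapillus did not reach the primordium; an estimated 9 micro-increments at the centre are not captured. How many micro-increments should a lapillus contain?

325 micro-increments

At one micro-increment per day, 334 days correspond to 334 micro-increments.
Less the 9 uncaptured micro-increments: 334 − 9 = 325.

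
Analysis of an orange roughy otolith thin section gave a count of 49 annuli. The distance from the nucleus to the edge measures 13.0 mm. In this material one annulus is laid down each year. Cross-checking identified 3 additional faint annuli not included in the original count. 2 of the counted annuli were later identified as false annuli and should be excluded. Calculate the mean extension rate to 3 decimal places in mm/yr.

Correcting the raw count gives 49 − 2 + 3 = 50 true annuli.
13.0 mm over 50 years gives 13.0 / 50 ≈ 0.260 mm/yr.

0.260 mm/yr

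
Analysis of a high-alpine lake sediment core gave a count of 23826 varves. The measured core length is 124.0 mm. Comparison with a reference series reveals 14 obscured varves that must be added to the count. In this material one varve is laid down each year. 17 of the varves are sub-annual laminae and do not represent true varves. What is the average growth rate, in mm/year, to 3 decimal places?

After corrections the count is 23826 − 17 + 14 = 23823 varves.
Extension rate ≈ 124.0 / 23823 = 0.005 mm/year.

0.005 mm/year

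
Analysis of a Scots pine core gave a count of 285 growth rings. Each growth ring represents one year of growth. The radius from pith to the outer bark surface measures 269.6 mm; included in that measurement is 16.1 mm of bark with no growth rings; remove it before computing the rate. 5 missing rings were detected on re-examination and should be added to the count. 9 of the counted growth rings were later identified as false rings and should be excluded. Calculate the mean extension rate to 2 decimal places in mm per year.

Correcting the raw count gives 285 − 9 + 5 = 281 true growth rings.
The growth record spans 269.6 − 16.1 = 253.5 mm.
253.5 mm over 281 years gives 253.5 / 281 ≈ 0.90 mm per year.

0.90 mm per year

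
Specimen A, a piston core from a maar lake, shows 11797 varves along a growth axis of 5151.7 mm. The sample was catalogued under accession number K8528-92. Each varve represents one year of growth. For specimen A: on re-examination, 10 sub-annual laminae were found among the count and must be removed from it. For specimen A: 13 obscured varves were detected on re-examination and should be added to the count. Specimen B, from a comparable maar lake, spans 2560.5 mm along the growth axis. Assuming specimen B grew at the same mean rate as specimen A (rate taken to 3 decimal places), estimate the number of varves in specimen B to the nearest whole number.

Specimen A: true varve count = 11797 − 10 + 13 = 11800.
A: Mean rate = 5151.7 mm / 11800 years ≈ 0.437 mm per year.
B spans 2560.5 / 0.437 = 5859.27 years ≈ 5859 varves.

5859 varves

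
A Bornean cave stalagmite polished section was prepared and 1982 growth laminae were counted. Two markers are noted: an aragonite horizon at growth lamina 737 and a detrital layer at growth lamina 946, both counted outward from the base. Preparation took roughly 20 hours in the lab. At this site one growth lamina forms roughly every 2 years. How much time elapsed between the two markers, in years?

The two markers are separated by 946 − 737 = 209 growth laminae.
Multiplying by 2 years per growth lamina: 209 × 2 = 418 years.

418 years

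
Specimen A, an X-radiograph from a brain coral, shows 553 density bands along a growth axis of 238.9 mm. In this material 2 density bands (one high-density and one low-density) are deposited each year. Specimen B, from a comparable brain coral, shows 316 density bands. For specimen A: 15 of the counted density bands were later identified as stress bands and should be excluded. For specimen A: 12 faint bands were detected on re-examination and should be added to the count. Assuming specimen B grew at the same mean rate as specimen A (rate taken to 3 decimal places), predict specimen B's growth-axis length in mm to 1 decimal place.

137.3 mm

Specimen A: correcting the raw count gives 553 − 15 + 12 = 550 true density bands.
Specimen A: dividing by 2 density bands per year: 550 / 2 = 275 years.
A: 238.9 mm over 275 years gives 238.9 / 275 ≈ 0.869 mm/year.
Specimen B: dividing by 2 density bands per year: 316 / 2 = 158 years. Length of B = 0.869 × 158 = 137.3 mm.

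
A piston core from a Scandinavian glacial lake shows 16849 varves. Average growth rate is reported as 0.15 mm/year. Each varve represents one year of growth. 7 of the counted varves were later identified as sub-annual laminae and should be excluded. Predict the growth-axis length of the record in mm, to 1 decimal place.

After corrections the count is 16849 − 7 = 16842 varves.
16842 years at 0.15 mm/year gives 0.15 × 16842 = 2526.3 mm.

2526.3 mm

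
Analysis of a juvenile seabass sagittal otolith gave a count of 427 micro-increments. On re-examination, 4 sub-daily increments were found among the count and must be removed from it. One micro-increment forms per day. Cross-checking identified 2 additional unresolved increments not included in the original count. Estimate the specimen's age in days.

425 days

Adjusted count: 427 − 4 + 2 = 425 micro-increments.
One micro-increment per day makes the duration 425 days.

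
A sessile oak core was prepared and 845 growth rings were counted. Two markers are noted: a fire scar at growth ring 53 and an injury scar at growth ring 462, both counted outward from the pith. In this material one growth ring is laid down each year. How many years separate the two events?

409 years

Separation: 462 − 53 = 409 growth rings.
At one growth ring per year, 409 years elapsed between them.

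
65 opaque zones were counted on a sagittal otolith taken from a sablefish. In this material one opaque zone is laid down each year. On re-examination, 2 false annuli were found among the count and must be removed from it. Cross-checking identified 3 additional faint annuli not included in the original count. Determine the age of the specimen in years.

66 years

After corrections the count is 65 − 2 + 3 = 66 opaque zones.
At one opaque zone per year, that is 66 years.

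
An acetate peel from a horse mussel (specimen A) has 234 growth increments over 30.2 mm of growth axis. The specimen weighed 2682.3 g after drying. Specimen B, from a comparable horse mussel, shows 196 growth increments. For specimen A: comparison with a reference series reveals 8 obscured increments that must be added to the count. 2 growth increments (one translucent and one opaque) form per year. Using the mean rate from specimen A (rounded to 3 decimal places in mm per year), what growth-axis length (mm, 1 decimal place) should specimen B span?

Specimen A: correcting the raw count gives 234 + 8 = 242 true growth increments.
Specimen A: 242 growth increments at 2 per year is 242 / 2 = 121 years.
A: Mean rate = 30.2 mm / 121 years ≈ 0.250 mm/year.
Specimen B: dividing by 2 growth increments per year: 196 / 2 = 98 years. For B, 0.250 mm/year × 98 years = 24.5 mm.

24.5 mm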